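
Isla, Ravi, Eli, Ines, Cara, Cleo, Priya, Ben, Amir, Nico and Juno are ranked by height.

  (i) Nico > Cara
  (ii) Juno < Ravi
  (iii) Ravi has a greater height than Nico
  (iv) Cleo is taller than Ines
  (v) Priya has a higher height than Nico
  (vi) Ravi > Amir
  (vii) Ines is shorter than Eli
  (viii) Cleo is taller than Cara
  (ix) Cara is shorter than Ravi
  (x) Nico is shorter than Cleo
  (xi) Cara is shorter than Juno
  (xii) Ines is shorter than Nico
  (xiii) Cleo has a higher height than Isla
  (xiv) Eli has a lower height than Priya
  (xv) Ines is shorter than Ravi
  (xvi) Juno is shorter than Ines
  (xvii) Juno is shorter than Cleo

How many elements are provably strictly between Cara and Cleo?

3

Chaining upward from Cara reaches: Juno, Ines, Nico, Eli, Priya, Ravi.
Chaining downward from Cleo reaches: Juno, Ines, Nico, Isla.
Strictly between Cara and Cleo are those in both lists: Juno, Ines, Nico — 3 elements.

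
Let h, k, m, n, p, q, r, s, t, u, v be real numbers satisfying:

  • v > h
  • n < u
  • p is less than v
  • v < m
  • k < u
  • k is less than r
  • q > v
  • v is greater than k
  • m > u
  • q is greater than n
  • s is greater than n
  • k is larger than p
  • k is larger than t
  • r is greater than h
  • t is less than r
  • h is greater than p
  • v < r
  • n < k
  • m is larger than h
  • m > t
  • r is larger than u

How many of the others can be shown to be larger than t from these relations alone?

6

Directly above t: k, r, m.
One step further: v, u (5 so far).
One step further: q (6 so far).
No other element is forced above t by the given relations, so the count is 6.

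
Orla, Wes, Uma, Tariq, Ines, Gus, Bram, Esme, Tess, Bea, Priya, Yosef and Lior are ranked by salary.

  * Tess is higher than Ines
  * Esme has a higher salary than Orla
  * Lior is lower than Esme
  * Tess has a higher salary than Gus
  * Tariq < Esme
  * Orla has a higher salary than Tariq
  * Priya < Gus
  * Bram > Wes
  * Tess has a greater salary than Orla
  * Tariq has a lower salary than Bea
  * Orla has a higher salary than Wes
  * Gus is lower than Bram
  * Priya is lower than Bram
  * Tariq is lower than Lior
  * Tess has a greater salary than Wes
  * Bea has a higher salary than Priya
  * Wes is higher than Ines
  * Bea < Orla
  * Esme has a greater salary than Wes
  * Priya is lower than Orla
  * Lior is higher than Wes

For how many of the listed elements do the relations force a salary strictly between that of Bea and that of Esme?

1

Chaining upward from Bea reaches: Orla, Tess.
Chaining downward from Esme reaches: Ines, Wes, Tariq, Priya, Orla, Lior.
Strictly between Bea and Esme are those in both lists: Orla — 1 element.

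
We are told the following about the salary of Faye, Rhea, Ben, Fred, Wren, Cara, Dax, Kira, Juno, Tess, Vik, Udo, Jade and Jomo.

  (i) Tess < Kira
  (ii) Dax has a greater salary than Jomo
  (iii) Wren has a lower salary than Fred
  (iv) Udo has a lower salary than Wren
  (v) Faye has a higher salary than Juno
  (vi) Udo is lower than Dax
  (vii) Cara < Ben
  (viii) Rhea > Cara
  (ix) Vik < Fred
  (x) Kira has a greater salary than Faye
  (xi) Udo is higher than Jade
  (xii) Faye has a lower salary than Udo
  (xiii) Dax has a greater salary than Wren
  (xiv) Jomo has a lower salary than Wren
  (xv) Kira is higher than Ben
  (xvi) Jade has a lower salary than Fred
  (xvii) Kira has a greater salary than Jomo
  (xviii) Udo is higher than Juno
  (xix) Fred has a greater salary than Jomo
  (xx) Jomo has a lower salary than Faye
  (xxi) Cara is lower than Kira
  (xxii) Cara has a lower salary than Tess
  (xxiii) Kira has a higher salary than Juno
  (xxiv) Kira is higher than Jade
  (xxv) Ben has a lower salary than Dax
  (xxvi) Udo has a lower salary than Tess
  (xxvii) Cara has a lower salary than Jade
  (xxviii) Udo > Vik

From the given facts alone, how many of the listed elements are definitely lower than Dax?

9

Directly below Dax: Jomo, Ben, Udo, Wren.
One step further: Cara, Jade, Juno, Vik, Faye (9 so far).
Nothing else is reachable below Dax; 9 in all.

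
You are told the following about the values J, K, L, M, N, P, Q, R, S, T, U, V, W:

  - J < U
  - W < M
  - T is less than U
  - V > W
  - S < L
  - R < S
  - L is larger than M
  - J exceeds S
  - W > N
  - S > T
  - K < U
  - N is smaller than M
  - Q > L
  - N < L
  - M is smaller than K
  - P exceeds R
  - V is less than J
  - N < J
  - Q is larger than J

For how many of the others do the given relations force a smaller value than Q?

9

From Q the given relations immediately reach J, L.
From those, S, N, M, V — 6 in total.
From those, T, R, W — 9 in total.
Nothing else is reachable below Q; 9 in all.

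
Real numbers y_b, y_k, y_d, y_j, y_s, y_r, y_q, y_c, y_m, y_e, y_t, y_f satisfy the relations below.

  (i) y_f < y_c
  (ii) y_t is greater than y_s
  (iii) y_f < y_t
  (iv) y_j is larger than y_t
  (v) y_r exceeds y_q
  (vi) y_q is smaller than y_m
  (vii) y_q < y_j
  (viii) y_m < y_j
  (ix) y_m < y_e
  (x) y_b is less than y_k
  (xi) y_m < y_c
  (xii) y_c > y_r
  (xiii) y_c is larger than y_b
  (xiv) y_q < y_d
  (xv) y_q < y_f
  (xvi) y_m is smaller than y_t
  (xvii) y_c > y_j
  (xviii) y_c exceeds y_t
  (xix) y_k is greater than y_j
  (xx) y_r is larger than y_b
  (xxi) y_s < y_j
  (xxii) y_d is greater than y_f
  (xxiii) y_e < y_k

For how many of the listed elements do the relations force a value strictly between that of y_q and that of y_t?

2

Chaining upward from y_q reaches: y_m, y_f, y_e, y_j, y_k, y_r, y_c, y_d.
Chaining downward from y_t reaches: y_m, y_f, y_s.
Strictly between y_q and y_t are those in both lists: y_m, y_f — 2 elements.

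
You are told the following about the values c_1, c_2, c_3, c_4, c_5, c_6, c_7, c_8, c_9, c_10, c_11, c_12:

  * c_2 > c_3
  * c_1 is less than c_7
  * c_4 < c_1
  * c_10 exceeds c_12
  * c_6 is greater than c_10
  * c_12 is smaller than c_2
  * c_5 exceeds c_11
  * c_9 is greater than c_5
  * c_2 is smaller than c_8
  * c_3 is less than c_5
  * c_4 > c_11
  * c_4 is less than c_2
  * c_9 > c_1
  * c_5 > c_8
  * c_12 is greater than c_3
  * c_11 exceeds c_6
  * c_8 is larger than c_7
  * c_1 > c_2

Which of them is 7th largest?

c_4

Piecing the relations together gives one ordering: c_3 < c_12 < c_10 < c_6 < c_11 < c_4 < c_2 < c_1 < c_7 < c_8 < c_5 < c_9.
Counting 7 from the largest end gives c_4.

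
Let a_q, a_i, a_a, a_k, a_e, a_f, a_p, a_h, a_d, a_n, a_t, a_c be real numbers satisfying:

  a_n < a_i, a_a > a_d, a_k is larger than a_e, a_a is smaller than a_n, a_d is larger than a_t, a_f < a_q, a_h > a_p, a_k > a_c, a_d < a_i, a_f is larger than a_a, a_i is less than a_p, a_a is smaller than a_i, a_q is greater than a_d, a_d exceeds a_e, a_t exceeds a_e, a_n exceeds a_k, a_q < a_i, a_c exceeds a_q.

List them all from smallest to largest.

The consecutive links are each given: a_e < a_t; a_t < a_d; a_d < a_a; a_a < a_f; a_f < a_q; a_q < a_c; a_c < a_k; a_k < a_n; a_n < a_i; a_i < a_p; a_p < a_h.

a_e < a_t < a_d < a_a < a_f < a_q < a_c < a_k < a_n < a_i < a_p < a_h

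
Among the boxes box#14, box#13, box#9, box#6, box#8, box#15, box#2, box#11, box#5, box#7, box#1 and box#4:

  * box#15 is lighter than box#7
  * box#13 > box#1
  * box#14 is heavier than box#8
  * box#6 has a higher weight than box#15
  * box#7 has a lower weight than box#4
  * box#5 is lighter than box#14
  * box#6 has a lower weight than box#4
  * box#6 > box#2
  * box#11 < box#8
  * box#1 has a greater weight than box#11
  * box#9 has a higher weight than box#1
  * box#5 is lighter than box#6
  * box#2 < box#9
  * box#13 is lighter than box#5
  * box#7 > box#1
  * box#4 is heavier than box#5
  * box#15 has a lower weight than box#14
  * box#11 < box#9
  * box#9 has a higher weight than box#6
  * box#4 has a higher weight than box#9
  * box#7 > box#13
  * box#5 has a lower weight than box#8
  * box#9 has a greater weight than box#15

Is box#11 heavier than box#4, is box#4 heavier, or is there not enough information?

Link the given pairs in sequence: box#11 < box#1; box#1 < box#13; box#13 < box#5; box#5 < box#6; box#6 < box#4.
Chaining these gives box#11 < box#1 < box#13 < box#5 < box#6 < box#4.
So box#4 is heavier.

box#4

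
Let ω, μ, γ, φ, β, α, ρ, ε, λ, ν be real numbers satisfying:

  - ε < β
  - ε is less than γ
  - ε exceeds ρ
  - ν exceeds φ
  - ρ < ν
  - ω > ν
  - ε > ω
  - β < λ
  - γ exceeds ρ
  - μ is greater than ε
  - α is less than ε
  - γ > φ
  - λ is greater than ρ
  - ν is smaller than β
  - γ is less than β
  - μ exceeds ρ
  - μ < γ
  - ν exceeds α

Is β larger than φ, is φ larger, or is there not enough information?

β

The relevant relations are φ < ν; ν < ω; ω < ε; ε < μ; μ < γ; γ < β.
Chaining these gives φ < ν < ω < ε < μ < γ < β.
So β is larger.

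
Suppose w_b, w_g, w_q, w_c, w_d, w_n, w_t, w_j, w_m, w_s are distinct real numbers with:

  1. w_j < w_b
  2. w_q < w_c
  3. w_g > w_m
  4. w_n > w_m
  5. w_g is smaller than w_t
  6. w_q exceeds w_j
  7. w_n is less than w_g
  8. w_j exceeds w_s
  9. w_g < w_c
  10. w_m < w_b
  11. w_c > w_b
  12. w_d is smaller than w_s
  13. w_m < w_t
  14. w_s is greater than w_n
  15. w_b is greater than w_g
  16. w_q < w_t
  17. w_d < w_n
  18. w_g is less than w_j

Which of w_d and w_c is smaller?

w_d

Link the given pairs in sequence: w_d < w_n; w_n < w_s; w_s < w_j; w_j < w_q; w_q < w_c.
Together: w_d < w_n < w_s < w_j < w_q < w_c.
So w_d < w_c; w_d is the smaller of the two.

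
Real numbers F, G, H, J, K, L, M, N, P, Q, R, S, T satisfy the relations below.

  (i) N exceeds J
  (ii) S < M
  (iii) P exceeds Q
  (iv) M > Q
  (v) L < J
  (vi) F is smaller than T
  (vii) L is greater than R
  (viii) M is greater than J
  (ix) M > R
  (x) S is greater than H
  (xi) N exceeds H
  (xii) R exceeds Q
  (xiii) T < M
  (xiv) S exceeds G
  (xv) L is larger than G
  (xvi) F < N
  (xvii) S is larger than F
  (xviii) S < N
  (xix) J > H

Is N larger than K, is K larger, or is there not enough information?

undetermined

Following every chain through K: nothing is chained to K.
N is not reached, and no chain runs the other way from N to K.
So the given relations leave the order of K and N undetermined.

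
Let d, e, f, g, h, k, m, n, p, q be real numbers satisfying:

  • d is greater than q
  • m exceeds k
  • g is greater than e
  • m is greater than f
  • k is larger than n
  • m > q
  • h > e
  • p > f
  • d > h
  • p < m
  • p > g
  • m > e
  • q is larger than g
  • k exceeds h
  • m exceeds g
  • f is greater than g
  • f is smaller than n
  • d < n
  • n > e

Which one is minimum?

h is not least since e < h; g is not least since e < g; f is not least since g < f; q is not least since g < q; d is not least since q < d; n is not least since d < n; p is not least since f < p; k is not least since n < k; m is not least since q < m.
Only e has nothing below it, so e is the minimum.

e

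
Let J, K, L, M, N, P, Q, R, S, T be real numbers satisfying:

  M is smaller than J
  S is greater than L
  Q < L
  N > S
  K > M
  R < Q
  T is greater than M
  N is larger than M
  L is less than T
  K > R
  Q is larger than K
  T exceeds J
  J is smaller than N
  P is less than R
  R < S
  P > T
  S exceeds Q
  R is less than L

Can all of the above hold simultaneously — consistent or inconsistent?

We have L < T stated directly, yet also T < P < R < K < Q < L by chaining the others — so T < L. Contradiction.

inconsistent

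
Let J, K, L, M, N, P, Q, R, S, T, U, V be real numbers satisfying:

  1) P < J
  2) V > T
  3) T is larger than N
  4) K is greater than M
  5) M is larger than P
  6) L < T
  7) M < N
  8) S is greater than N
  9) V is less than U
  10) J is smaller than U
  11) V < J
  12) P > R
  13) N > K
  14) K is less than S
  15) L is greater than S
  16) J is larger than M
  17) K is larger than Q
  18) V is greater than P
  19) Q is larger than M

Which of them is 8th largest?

Chaining the given pairs: R < P < M < Q < K < N < S < L < T < V < J < U.
Counting 8 from the largest end gives K.

K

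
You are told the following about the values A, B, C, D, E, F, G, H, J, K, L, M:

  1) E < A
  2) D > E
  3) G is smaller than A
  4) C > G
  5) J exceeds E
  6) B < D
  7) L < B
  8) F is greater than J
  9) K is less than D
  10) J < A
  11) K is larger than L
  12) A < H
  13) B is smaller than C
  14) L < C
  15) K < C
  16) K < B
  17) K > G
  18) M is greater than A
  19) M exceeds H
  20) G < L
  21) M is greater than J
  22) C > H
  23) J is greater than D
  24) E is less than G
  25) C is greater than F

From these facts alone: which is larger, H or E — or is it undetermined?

H

Following the relations from E: E < G < L < K < B < D < J < A < H.
So H is larger.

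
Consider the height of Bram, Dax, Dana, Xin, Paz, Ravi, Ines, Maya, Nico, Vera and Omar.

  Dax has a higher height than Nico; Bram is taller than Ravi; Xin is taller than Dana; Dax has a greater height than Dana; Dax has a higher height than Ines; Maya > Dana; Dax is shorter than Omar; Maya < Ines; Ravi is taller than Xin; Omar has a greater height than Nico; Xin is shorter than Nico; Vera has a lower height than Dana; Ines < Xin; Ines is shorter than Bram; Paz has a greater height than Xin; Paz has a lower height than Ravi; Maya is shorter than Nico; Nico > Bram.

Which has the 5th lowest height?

Piecing the relations together gives one ordering: Vera < Dana < Maya < Ines < Xin < Paz < Ravi < Bram < Nico < Dax < Omar.
Counting 5 from the smallest end gives Xin.

Xin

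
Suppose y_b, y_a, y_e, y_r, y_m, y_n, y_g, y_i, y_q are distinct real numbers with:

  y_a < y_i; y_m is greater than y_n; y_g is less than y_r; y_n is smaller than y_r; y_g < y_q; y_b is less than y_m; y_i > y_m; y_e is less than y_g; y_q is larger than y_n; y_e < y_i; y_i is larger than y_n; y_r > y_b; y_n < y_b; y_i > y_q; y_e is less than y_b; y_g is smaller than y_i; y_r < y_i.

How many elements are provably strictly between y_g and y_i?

2

The relations place y_g below y_i. An element lies strictly between them when it is forced above y_g and also forced below y_i.
Above y_g: {y_q, y_r}. Below y_i: {y_n, y_e, y_a, y_b, y_q, y_r, y_m}.
Intersection: {y_q, y_r} — 2.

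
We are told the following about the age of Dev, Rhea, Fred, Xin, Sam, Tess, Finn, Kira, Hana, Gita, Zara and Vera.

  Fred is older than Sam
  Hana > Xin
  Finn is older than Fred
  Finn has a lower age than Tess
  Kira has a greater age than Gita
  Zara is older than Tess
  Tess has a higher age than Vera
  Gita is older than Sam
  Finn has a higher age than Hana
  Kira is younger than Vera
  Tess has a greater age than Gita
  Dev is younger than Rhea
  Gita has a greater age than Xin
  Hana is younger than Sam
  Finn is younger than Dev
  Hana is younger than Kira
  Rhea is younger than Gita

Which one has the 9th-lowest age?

Piecing the relations together gives one ordering: Xin < Hana < Sam < Fred < Finn < Dev < Rhea < Gita < Kira < Vera < Tess < Zara.
Counting 9 from the smallest end gives Kira.

Kira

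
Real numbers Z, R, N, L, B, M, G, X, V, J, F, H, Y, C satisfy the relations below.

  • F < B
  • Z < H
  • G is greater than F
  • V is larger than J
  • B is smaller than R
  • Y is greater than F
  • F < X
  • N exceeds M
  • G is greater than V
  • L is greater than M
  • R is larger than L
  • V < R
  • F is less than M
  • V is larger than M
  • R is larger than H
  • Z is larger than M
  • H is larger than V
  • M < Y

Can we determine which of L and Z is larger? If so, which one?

Following every chain through L: above L we get R; below L we get F, M.
Z is not reached, and no chain runs the other way from Z to L.
So the given relations leave the order of L and Z undetermined.

undetermined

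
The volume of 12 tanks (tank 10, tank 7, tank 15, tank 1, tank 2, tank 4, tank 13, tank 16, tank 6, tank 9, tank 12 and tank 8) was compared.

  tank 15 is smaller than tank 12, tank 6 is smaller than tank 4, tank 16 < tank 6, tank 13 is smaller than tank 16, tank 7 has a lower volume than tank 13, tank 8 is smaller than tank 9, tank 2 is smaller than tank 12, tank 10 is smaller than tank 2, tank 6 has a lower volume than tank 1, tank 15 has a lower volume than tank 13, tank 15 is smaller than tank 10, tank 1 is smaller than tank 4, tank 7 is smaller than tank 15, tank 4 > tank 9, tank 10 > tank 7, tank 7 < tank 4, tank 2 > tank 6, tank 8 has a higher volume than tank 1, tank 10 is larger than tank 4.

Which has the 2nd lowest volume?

tank 15

Piecing the relations together gives one ordering: tank 7 < tank 15 < tank 13 < tank 16 < tank 6 < tank 1 < tank 8 < tank 9 < tank 4 < tank 10 < tank 2 < tank 12.
Counting 2 from the smallest end gives tank 15.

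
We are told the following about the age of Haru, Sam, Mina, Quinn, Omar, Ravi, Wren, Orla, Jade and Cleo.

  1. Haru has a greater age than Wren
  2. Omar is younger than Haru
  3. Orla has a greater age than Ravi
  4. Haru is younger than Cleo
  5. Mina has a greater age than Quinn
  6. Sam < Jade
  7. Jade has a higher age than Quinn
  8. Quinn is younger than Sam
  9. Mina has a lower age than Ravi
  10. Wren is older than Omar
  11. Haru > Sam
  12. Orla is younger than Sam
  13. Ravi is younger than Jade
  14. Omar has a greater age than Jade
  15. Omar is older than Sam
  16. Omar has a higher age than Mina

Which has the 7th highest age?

The consecutive relations fix a unique order: Quinn < Mina < Ravi < Orla < Sam < Jade < Omar < Wren < Haru < Cleo.
The 7th largest is Orla.

Orla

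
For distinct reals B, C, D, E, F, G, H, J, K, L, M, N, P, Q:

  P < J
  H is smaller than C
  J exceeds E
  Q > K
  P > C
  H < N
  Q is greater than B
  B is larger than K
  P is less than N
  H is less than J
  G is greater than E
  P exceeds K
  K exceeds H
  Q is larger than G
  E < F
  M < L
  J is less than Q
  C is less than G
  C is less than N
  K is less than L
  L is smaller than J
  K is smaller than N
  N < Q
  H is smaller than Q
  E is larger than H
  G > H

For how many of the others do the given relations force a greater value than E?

4

Directly above E: G, J, F.
One step further: Q (4 so far).
No other element is forced above E by the given relations, so the count is 4.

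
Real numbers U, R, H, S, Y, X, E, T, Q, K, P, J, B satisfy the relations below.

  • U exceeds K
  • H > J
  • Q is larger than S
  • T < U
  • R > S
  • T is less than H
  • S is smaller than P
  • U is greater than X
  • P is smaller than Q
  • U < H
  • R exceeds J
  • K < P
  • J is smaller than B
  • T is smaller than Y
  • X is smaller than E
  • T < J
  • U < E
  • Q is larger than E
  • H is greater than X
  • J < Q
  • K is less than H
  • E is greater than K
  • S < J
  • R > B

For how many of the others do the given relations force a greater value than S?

6

Directly above S: J, P, R, Q.
One step further: B, H (6 so far).
No other element is forced above S by the given relations, so the count is 6.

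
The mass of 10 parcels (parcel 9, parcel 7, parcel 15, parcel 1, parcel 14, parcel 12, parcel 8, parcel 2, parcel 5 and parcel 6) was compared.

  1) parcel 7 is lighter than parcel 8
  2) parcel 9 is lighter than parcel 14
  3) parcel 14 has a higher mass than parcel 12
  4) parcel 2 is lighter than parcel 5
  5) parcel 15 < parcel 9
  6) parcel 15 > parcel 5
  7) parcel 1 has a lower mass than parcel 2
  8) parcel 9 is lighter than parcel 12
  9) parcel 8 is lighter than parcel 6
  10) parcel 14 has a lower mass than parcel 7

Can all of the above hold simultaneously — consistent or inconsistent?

The single ordering parcel 1 < parcel 2 < parcel 5 < parcel 15 < parcel 9 < parcel 12 < parcel 14 < parcel 7 < parcel 8 < parcel 6 satisfies every listed relation, so no contradiction arises.

consistent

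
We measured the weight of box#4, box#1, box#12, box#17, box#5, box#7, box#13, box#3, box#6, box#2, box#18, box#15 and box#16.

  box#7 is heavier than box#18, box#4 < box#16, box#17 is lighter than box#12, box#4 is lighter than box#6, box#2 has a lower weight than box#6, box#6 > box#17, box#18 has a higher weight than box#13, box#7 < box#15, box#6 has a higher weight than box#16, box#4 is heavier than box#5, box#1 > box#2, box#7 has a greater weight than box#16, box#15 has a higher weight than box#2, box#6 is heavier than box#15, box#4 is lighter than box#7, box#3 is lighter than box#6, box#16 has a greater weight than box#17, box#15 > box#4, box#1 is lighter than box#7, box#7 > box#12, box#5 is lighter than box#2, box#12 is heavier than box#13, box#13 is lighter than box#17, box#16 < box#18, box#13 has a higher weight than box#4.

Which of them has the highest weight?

box#6

Chaining downward from box#6: directly below it, box#2, box#4, box#17, box#3, box#16, box#15; then box#5, box#13, box#7; then box#12, box#1, box#18.
That covers every other element, and nothing is given above box#6, so box#6 is the highest weight.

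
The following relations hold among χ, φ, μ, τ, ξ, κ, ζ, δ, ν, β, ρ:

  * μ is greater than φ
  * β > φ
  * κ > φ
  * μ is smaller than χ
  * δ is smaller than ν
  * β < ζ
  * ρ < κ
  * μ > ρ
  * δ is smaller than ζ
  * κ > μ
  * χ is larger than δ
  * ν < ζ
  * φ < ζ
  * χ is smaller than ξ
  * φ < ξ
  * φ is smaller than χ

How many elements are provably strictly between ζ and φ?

1

Chaining upward from φ reaches: β, μ, χ, ξ, κ.
Chaining downward from ζ reaches: δ, β, ν.
Strictly between φ and ζ are those in both lists: β — 1 element.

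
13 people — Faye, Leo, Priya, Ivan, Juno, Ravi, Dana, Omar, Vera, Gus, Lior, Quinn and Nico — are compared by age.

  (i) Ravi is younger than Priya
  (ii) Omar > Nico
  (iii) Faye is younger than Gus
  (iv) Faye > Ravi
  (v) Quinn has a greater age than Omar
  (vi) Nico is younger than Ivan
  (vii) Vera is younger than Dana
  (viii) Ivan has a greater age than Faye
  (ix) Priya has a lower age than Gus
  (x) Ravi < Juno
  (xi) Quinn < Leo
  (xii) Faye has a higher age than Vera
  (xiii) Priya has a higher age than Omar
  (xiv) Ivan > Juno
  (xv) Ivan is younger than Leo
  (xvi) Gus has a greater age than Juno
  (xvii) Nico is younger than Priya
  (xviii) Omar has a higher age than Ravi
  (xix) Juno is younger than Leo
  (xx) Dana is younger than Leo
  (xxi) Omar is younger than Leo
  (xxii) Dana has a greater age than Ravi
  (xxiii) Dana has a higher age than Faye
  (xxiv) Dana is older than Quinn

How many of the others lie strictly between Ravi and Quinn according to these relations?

The relations place Ravi below Quinn. An element lies strictly between them when it is forced above Ravi and also forced below Quinn.
Above Ravi: {Omar, Priya, Faye, Juno, Dana, Ivan, Gus, Leo}. Below Quinn: {Nico, Omar}.
Intersection: {Omar} — 1.

1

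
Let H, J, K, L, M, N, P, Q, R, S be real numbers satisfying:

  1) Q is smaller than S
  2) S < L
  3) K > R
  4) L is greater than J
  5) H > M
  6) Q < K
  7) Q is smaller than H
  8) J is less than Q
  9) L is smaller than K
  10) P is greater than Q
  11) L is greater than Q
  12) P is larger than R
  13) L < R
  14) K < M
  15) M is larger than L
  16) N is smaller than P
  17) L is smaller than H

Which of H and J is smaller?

Link the given pairs in sequence: J < Q; Q < S; S < L; L < R; R < K; K < M; M < H.
Together: J < Q < S < L < R < K < M < H.
So J < H; J is the smaller of the two.

J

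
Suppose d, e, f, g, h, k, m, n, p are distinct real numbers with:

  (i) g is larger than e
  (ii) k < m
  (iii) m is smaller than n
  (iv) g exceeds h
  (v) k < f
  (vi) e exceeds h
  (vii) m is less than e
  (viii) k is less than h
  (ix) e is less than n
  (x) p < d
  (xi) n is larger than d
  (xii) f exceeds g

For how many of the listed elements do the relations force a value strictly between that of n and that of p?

1

The relations place p below n. An element lies strictly between them when it is forced above p and also forced below n.
Above p: {d}. Below n: {k, m, h, e, d}.
Intersection: {d} — 1.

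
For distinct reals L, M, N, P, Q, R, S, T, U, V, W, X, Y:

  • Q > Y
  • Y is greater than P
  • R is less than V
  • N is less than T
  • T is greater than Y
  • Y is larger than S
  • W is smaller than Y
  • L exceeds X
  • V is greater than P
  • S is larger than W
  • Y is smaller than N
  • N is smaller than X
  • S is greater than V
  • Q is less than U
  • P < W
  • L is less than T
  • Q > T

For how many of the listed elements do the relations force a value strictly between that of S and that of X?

Chaining upward from S reaches: Y, N, L, T, Q, U.
Chaining downward from X reaches: P, R, W, V, Y, N.
Strictly between S and X are those in both lists: Y, N — 2 elements.

2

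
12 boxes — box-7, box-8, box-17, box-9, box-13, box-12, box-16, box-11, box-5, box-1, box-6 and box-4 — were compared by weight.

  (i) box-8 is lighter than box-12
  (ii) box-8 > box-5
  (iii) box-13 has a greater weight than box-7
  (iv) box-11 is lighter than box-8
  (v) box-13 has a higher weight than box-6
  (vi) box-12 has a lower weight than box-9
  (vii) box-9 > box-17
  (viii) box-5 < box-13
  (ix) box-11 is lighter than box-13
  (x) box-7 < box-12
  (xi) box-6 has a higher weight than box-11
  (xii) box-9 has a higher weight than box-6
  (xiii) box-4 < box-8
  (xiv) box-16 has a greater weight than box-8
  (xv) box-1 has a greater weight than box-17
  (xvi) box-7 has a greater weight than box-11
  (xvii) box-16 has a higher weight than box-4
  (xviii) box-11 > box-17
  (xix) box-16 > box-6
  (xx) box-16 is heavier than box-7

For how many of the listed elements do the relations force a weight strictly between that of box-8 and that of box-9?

1

Chaining upward from box-8 reaches: box-16, box-12.
Chaining downward from box-9 reaches: box-17, box-11, box-5, box-4, box-7, box-6, box-12.
Strictly between box-8 and box-9 are those in both lists: box-12 — 1 element.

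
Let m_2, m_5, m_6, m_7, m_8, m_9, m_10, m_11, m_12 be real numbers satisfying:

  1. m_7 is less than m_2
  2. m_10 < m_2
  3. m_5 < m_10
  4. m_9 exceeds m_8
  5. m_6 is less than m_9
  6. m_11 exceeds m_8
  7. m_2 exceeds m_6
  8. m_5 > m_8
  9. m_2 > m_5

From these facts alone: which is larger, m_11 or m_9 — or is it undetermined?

undetermined

Following every chain through m_11: below m_11 we get m_8.
m_9 is not reached, and no chain runs the other way from m_9 to m_11.
So the given relations leave the order of m_11 and m_9 undetermined.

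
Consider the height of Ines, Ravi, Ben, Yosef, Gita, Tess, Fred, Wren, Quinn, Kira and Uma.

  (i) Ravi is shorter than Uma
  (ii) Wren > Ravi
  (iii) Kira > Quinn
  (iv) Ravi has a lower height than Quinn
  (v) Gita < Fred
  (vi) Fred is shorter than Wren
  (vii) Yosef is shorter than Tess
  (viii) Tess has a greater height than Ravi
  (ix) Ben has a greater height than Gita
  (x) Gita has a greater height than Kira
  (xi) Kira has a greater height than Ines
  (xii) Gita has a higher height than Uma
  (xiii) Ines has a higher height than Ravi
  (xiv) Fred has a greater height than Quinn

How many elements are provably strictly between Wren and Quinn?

The relations place Quinn below Wren. An element lies strictly between them when it is forced above Quinn and also forced below Wren.
Above Quinn: {Kira, Gita, Ben, Fred}. Below Wren: {Ravi, Ines, Kira, Uma, Gita, Fred}.
Intersection: {Kira, Gita, Fred} — 3.

3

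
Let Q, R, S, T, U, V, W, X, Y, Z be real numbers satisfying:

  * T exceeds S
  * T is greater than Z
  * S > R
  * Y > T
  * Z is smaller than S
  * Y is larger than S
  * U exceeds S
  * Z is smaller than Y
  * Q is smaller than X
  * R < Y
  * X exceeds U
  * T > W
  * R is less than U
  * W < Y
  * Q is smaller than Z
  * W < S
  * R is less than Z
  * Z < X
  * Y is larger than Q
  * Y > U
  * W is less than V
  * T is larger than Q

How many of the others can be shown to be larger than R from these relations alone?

6

Directly above R: Z, S, U, Y.
One step further: T, X (6 so far).
Nothing else is reachable above R; 6 in all.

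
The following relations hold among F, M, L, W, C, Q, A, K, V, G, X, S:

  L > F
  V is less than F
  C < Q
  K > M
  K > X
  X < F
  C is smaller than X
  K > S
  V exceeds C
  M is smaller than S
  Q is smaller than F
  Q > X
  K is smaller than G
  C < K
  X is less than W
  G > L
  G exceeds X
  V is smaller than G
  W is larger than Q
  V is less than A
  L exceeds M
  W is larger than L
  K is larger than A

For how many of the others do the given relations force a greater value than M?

The elements the relations force above M are S, L, K, W, G — no chain reaches any other.
That is 5.

5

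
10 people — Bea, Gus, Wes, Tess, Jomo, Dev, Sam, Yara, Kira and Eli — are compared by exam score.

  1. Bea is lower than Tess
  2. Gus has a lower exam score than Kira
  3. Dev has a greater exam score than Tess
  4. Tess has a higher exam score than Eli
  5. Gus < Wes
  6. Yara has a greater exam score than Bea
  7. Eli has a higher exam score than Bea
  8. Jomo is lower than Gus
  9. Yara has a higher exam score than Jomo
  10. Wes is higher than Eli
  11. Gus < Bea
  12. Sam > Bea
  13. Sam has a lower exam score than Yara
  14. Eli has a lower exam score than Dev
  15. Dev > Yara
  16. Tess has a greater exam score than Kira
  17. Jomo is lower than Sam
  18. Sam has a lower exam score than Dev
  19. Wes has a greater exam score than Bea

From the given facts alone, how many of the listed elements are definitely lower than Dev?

8

The elements the relations force below Dev are Jomo, Gus, Kira, Bea, Eli, Tess, Sam, Yara — no chain reaches any other.
That is 8.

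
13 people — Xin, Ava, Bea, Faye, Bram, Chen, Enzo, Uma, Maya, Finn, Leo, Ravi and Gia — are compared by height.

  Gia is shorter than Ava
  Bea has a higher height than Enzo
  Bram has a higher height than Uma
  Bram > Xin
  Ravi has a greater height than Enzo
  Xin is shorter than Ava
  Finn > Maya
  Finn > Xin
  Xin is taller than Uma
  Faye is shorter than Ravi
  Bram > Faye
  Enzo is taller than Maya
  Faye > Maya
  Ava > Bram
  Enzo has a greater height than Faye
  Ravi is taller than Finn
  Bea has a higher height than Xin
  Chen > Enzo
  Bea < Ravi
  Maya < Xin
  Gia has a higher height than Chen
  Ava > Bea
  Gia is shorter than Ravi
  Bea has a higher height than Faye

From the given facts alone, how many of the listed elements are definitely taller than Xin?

5

From Xin the given relations immediately reach Bea, Bram, Finn, Ava.
From those, Ravi — 5 in total.
Nothing else is reachable above Xin; 5 in all.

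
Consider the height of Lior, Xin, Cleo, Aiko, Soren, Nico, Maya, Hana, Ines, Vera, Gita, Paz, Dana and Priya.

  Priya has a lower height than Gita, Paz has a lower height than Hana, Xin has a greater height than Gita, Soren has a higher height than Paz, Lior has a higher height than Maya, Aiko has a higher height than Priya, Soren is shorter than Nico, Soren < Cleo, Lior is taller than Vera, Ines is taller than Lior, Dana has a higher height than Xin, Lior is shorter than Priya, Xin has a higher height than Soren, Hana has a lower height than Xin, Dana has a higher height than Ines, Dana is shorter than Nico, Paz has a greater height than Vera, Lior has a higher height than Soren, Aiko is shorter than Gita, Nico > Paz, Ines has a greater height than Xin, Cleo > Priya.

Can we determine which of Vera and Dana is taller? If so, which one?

Dana

Following the relations from Vera: Vera < Paz < Soren < Lior < Priya < Aiko < Gita < Xin < Ines < Dana.
So Dana is taller.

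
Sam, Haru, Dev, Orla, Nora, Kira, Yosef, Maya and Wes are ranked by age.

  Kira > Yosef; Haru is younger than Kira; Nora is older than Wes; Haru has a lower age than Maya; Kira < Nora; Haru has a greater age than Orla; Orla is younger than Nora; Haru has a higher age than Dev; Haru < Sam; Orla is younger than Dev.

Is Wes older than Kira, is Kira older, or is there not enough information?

undetermined

Following every chain through Wes: above Wes we get Nora.
Kira is not reached, and no chain runs the other way from Kira to Wes.
So the given relations leave the order of Wes and Kira undetermined.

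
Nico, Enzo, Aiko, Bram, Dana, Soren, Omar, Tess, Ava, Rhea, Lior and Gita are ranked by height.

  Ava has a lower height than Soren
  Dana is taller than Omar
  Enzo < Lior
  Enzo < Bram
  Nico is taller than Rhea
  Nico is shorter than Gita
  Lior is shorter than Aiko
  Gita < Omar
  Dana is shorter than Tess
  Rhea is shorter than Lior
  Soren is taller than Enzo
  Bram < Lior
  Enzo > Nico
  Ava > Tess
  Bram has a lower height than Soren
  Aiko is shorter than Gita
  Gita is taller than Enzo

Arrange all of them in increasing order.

Rhea < Nico < Enzo < Bram < Lior < Aiko < Gita < Omar < Dana < Tess < Ava < Soren

The consecutive links are each given: Rhea < Nico; Nico < Enzo; Enzo < Bram; Bram < Lior; Lior < Aiko; Aiko < Gita; Gita < Omar; Omar < Dana; Dana < Tess; Tess < Ava; Ava < Soren.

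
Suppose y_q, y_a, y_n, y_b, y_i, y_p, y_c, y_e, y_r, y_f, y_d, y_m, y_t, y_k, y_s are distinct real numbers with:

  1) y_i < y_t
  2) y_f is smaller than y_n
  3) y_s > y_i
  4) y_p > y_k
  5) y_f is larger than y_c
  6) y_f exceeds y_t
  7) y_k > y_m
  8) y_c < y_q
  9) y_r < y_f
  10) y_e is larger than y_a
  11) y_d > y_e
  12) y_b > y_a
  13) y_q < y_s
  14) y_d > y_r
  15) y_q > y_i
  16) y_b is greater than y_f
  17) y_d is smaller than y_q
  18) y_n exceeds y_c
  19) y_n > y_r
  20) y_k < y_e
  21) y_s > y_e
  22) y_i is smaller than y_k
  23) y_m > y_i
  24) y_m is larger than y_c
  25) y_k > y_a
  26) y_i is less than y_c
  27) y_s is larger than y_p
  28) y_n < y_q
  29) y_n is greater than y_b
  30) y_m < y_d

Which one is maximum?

y_i is not greatest since y_i < y_t; y_r is not greatest since y_r < y_n; y_t is not greatest since y_t < y_f; y_c is not greatest since y_c < y_f; y_a is not greatest since y_a < y_k; y_m is not greatest since y_m < y_k; y_k is not greatest since y_k < y_p; y_f is not greatest since y_f < y_n; y_b is not greatest since y_b < y_n; y_n is not greatest since y_n < y_q; y_e is not greatest since y_e < y_d; y_p is not greatest since y_p < y_s; y_d is not greatest since y_d < y_q; y_q is not greatest since y_q < y_s.
Only y_s has nothing above it, so y_s is the maximum.

y_s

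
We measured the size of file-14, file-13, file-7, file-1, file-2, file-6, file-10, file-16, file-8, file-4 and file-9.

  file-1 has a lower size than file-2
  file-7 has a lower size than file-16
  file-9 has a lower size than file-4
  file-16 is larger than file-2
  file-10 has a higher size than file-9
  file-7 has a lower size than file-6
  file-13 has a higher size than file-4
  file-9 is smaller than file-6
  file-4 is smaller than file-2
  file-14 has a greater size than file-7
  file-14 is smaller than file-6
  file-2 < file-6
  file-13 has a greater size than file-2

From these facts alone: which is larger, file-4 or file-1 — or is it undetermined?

undetermined

Following every chain through file-1: above file-1 we get file-2, file-13, file-6, file-16.
file-4 is not reached, and no chain runs the other way from file-4 to file-1.
So the given relations leave the order of file-1 and file-4 undetermined.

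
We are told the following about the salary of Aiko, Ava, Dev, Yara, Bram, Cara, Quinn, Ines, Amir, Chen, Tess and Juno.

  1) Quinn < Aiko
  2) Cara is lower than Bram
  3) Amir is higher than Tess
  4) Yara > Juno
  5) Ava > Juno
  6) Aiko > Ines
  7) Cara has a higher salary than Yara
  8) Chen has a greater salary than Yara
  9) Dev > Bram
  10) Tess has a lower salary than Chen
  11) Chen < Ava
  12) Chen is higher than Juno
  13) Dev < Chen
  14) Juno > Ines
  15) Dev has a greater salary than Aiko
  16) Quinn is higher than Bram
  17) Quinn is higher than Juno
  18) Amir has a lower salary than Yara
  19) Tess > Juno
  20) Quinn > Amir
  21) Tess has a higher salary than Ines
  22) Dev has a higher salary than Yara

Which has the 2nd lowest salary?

Juno

Piecing the relations together gives one ordering: Ines < Juno < Tess < Amir < Yara < Cara < Bram < Quinn < Aiko < Dev < Chen < Ava.
Counting 2 from the smallest end gives Juno.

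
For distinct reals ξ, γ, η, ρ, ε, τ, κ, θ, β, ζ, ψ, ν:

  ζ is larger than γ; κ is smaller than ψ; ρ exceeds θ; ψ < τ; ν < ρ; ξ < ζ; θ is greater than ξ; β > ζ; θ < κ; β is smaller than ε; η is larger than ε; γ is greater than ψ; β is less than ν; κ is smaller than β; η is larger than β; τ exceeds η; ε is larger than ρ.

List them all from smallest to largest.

ξ < θ < κ < ψ < γ < ζ < β < ν < ρ < ε < η < τ

The consecutive links are each given: ξ < θ; θ < κ; κ < ψ; ψ < γ; γ < ζ; ζ < β; β < ν; ν < ρ; ρ < ε; ε < η; η < τ.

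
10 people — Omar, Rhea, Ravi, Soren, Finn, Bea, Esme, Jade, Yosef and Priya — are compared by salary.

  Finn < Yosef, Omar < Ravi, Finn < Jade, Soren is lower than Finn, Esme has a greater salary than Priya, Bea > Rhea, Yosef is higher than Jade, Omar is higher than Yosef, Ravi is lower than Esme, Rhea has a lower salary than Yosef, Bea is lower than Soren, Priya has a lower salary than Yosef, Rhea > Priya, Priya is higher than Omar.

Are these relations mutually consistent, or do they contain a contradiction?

inconsistent

Chaining the given relations yields Priya < Rhea < Bea < Soren < Finn < Jade < Yosef < Omar, so Priya < Omar. But one relation states Omar < Priya. These cannot both hold.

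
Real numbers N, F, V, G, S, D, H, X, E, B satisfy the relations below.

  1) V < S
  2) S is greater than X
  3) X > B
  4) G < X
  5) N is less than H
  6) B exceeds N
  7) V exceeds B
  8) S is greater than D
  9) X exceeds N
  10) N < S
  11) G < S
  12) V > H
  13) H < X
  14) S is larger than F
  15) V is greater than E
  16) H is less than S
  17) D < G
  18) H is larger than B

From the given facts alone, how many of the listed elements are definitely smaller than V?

4

From V the given relations immediately reach E, B, H.
From those, N — 4 in total.
No other element is forced below V by the given relations, so the count is 4.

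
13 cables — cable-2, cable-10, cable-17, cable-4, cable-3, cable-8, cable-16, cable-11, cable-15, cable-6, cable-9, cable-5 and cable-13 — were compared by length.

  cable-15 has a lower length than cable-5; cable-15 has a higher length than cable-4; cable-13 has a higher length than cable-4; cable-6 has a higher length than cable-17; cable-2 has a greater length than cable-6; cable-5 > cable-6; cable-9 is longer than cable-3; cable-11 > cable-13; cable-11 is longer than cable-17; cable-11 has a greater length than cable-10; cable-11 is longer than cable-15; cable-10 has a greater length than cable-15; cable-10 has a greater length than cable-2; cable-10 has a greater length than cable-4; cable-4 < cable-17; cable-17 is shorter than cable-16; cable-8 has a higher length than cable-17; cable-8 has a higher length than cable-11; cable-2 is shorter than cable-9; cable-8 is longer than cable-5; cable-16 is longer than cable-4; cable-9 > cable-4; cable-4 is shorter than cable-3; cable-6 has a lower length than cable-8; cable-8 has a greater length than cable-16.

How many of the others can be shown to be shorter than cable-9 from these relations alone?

5

Directly below cable-9: cable-4, cable-2, cable-3.
One step further: cable-6 (4 so far).
One step further: cable-17 (5 so far).
No other element is forced below cable-9 by the given relations, so the count is 5.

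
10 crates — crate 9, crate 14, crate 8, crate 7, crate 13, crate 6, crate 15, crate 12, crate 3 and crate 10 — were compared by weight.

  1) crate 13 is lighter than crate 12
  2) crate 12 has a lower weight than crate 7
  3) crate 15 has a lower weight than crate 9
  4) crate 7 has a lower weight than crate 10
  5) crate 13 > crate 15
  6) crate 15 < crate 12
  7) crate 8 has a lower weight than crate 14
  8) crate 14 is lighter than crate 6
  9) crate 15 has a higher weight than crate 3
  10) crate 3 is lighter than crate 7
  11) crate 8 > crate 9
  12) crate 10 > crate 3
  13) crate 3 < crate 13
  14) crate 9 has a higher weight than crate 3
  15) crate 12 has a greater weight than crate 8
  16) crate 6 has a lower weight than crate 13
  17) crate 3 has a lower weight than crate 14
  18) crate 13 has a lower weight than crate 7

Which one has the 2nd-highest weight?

The consecutive relations fix a unique order: crate 3 < crate 15 < crate 9 < crate 8 < crate 14 < crate 6 < crate 13 < crate 12 < crate 7 < crate 10.
Counting 2 from the largest end gives crate 7.

crate 7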